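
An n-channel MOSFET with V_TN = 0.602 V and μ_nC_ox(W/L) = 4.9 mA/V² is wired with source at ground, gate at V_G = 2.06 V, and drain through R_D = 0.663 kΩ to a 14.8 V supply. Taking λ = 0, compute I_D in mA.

V_GS = V_G = 2.06 V, so V_ov = 2.06 − 0.602 = 1.46 V.
Assume saturation: I_D = ½ k_n V_ov² = 0.5 × 4.9 × 1.46² = 5.21 mA, giving V_DS = V_DD − I_D R_D = 14.8 − 5.21 × 0.663 = 11.3 V.
V_DS = 11.3 V ≥ V_ov = 1.46 V, confirming saturation.

I_D = 5.21 mA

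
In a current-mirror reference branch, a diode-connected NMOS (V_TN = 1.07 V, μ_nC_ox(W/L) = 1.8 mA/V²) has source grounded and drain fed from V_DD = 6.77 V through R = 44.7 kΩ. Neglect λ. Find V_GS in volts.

With gate tied to drain, V_GS = V_DS ≥ V_GS − V_TN, so the device is in saturation.
KCL at the drain: ½ k_n (V_GS − V_TN)² = (V_DD − V_GS)/R.
Let x = V_GS − 1.07. Then 40.2 x² + x − 5.7 = 0, giving x = 0.364 V (positive root), so V_GS = 1.43 V.
I_D = (V_DD − V_GS)/R = (6.77 − 1.43) / 44.7 = 0.119 mA.

V_GS = 1.43 V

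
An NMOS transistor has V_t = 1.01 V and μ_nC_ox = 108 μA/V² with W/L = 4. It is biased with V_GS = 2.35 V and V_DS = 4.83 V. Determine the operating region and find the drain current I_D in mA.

k_n = μ_nC_ox · (W/L) = 0.432 mA/V².
V_ov = V_GS − V_t = 2.35 − 1.01 = 1.34 V.
Since V_DS = 4.83 V ≥ V_ov = 1.34 V, the device is in saturation.
I_D = ½ k_n V_ov² = 0.5 × 0.432 × 1.34² = 0.388 mA.

Saturation; I_D = 0.388 mA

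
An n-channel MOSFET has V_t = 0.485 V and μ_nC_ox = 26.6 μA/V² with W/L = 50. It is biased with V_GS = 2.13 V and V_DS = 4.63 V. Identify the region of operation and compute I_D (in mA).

k_n = μ_nC_ox · (W/L) = 1.33 mA/V².
V_ov = V_GS − V_t = 2.13 − 0.485 = 1.65 V.
Since V_DS = 4.63 V ≥ V_ov = 1.65 V, the device is in saturation.
I_D = ½ k_n V_ov² = 0.5 × 1.33 × 1.65² = 1.8 mA.

Saturation; I_D = 1.80 mA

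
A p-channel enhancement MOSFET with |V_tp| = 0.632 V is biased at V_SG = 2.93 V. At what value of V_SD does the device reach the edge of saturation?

The boundary between triode and saturation is V_SD = V_SG − |V_tp| = V_ov.
V_ov = 2.93 − 0.632 = 2.3 V.

V_SD,sat = 2.30 V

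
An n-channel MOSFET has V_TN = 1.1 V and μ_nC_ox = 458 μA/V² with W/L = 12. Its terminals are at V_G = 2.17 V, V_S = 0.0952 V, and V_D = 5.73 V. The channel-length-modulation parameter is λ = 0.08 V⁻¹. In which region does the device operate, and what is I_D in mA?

Saturation; I_D = 3.79 mA

V_GS = V_G − V_S = 2.17 − 0.0952 = 2.07 V; V_DS = V_D − V_S = 5.73 − 0.0952 = 5.63 V.
k_n = μ_nC_ox · (W/L) = 5.496 mA/V².
V_ov = V_GS − V_TN = 2.07 − 1.1 = 0.975 V.
Since V_DS = 5.63 V ≥ V_ov = 0.975 V, the device is in saturation.
I_D = ½ k_n V_ov² (1 + λ V_DS) = 0.5 × 5.496 × 0.975² × (1 + 0.08 × 5.63) = 3.79 mA.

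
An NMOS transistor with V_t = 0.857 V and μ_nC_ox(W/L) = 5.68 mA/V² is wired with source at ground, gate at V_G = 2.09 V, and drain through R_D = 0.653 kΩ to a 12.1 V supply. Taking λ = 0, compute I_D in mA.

I_D = 4.32 mA

V_GS = V_G = 2.09 V, so V_ov = 2.09 − 0.857 = 1.23 V.
Assume saturation: I_D = ½ k_n V_ov² = 0.5 × 5.68 × 1.23² = 4.32 mA, giving V_DS = V_DD − I_D R_D = 12.1 − 4.32 × 0.653 = 9.28 V.
V_DS = 9.28 V ≥ V_ov = 1.23 V, confirming saturation.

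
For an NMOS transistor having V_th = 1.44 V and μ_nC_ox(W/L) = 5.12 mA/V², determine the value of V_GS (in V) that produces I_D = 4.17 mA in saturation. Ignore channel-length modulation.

V_GS = 2.72 V

In saturation I_D = ½ k_n (V_GS − V_th)², so V_GS − V_th = √(2 I_D / k_n) = √(2 × 4.17 / 5.12) = 1.28 V.
V_GS = 1.44 + 1.28 = 2.72 V.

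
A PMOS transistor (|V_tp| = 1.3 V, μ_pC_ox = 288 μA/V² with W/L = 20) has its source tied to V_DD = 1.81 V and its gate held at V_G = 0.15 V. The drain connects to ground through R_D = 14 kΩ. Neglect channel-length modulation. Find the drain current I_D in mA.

I_D = 0.125 mA

V_SG = V_DD − V_G = 1.81 − 0.15 = 1.66 V, so V_ov = 1.66 − 1.3 = 0.36 V.
k_p = μ_pC_ox · (W/L) = 5.76 mA/V².
Assume saturation: I_D = ½ k_p V_ov² = 0.5 × 5.76 × 0.36² = 0.373 mA, giving V_SD = V_DD − I_D R_D = 1.81 − 0.373 × 14 = -3.42 V.
But -3.42 V < V_ov = 0.36 V, so the device is actually in triode.
In triode I_D = k_p[V_ov V_SD − ½ V_SD²] and I_D = (V_DD − V_SD)/R_D. Equating: 40.3 V_SD² − 30.03 V_SD + 1.81 = 0, giving V_SD = 0.0661 V (the root below V_ov).
I_D = (1.81 − 0.0661) / 14 = 0.125 mA.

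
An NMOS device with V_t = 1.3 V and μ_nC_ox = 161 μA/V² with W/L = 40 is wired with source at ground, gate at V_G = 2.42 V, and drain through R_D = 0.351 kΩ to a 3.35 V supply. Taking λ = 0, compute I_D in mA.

V_GS = V_G = 2.42 V, so V_ov = 2.42 − 1.3 = 1.12 V.
k_n = μ_nC_ox · (W/L) = 6.44 mA/V².
Assume saturation: I_D = ½ k_n V_ov² = 0.5 × 6.44 × 1.12² = 4.04 mA, giving V_DS = V_DD − I_D R_D = 3.35 − 4.04 × 0.351 = 1.93 V.
V_DS = 1.93 V ≥ V_ov = 1.12 V, confirming saturation.

I_D = 4.04 mA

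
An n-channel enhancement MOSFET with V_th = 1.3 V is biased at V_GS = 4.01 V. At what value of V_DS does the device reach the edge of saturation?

The boundary between triode and saturation is V_DS = V_GS − V_th = V_ov.
V_ov = 4.01 − 1.3 = 2.71 V.

V_DS,sat = 2.71 V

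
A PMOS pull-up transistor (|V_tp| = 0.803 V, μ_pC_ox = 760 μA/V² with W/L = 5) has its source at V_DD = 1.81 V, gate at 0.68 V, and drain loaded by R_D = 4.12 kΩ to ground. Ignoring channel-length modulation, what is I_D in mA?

I_D = 0.203 mA

V_SG = V_DD − V_G = 1.81 − 0.68 = 1.13 V, so V_ov = 1.13 − 0.803 = 0.327 V.
k_p = μ_pC_ox · (W/L) = 3.8 mA/V².
Assume saturation: I_D = ½ k_p V_ov² = 0.5 × 3.8 × 0.327² = 0.203 mA, giving V_SD = V_DD − I_D R_D = 1.81 − 0.203 × 4.12 = 0.973 V.
V_SD = 0.973 V ≥ V_ov = 0.327 V, confirming saturation.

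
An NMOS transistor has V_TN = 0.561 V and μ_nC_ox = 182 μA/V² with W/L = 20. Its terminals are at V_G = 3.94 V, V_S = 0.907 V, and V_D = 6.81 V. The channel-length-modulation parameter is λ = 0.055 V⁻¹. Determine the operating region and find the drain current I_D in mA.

V_GS = V_G − V_S = 3.94 − 0.907 = 3.03 V; V_DS = V_D − V_S = 6.81 − 0.907 = 5.9 V.
k_n = μ_nC_ox · (W/L) = 3.64 mA/V².
V_ov = V_GS − V_TN = 3.03 − 0.561 = 2.47 V.
Since V_DS = 5.9 V ≥ V_ov = 2.47 V, the device is in saturation.
I_D = ½ k_n V_ov² (1 + λ V_DS) = 0.5 × 3.64 × 2.47² × (1 + 0.055 × 5.9) = 14.7 mA.

Saturation; I_D = 14.7 mA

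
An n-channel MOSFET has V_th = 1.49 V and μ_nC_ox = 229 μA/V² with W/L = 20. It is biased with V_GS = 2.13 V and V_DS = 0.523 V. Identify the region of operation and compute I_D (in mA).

k_n = μ_nC_ox · (W/L) = 4.58 mA/V².
V_ov = V_GS − V_th = 2.13 − 1.49 = 0.64 V.
Since V_DS = 0.523 V < V_ov = 0.64 V, the device is in the triode region.
I_D = k_n [V_ov · V_DS − ½ V_DS²] = 4.58 × [0.64 × 0.523 − 0.5 × 0.523²] = 0.907 mA.

Triode; I_D = 0.907 mA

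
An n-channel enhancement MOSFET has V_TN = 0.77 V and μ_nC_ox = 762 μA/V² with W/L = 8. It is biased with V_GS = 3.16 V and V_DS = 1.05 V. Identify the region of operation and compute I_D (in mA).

k_n = μ_nC_ox · (W/L) = 6.096 mA/V².
V_ov = V_GS − V_TN = 3.16 − 0.77 = 2.39 V.
Since V_DS = 1.05 V < V_ov = 2.39 V, the device is in the triode region.
I_D = k_n [V_ov · V_DS − ½ V_DS²] = 6.096 × [2.39 × 1.05 − 0.5 × 1.05²] = 11.9 mA.

Triode; I_D = 11.9 mA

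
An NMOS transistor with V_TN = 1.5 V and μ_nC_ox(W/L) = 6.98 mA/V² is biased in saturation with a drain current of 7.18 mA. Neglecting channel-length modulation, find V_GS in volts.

In saturation I_D = ½ k_n (V_GS − V_TN)², so V_GS − V_TN = √(2 I_D / k_n) = √(2 × 7.18 / 6.98) = 1.43 V.
V_GS = 1.5 + 1.43 = 2.93 V.

V_GS = 2.93 V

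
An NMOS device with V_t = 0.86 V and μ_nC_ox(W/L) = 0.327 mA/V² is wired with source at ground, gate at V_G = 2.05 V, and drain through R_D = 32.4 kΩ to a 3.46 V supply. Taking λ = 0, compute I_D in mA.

V_GS = V_G = 2.05 V, so V_ov = 2.05 − 0.86 = 1.19 V.
Assume saturation: I_D = ½ k_n V_ov² = 0.5 × 0.327 × 1.19² = 0.232 mA, giving V_DS = V_DD − I_D R_D = 3.46 − 0.232 × 32.4 = -4.04 V.
But -4.04 V < V_ov = 1.19 V, so the device is actually in triode.
In triode I_D = k_n[V_ov V_DS − ½ V_DS²] and I_D = (V_DD − V_DS)/R_D. Equating: 5.3 V_DS² − 13.61 V_DS + 3.46 = 0, giving V_DS = 0.286 V (the root below V_ov).
I_D = (3.46 − 0.286) / 32.4 = 0.098 mA.

I_D = 0.0980 mA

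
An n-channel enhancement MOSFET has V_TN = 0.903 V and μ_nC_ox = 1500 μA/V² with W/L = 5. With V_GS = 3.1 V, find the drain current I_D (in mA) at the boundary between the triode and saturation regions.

At the boundary V_DS = V_ov = V_GS − V_TN = 3.1 − 0.903 = 2.2 V.
k_n = μ_nC_ox · (W/L) = 7.5 mA/V².
I_D = ½ k_n V_ov² = 0.5 × 7.5 × 2.2² = 18.1 mA.

I_D = 18.1 mA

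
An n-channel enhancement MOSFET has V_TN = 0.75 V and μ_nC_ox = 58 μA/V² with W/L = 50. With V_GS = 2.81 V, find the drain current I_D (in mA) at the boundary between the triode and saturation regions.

At the boundary V_DS = V_ov = V_GS − V_TN = 2.81 − 0.75 = 2.06 V.
k_n = μ_nC_ox · (W/L) = 2.9 mA/V².
I_D = ½ k_n V_ov² = 0.5 × 2.9 × 2.06² = 6.15 mA.

I_D = 6.15 mA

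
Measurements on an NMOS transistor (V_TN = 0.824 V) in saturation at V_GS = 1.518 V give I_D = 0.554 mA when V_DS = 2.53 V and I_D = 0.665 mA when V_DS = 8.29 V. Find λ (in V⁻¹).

λ = 0.0381 V⁻¹

With V_GS fixed, I_D ∝ (1 + λ V_DS) in saturation, so I_D2/I_D1 = (1 + λ V_DS2)/(1 + λ V_DS1).
0.665/0.554 = 1.2 = (1 + 8.29 λ)/(1 + 2.53 λ).
Solving: λ (I_D1 V_DS2 − I_D2 V_DS1) = I_D2 − I_D1, so λ = (0.665 − 0.554) / (0.554 × 8.29 − 0.665 × 2.53) = 0.111 / 2.91 = 0.0381 V⁻¹.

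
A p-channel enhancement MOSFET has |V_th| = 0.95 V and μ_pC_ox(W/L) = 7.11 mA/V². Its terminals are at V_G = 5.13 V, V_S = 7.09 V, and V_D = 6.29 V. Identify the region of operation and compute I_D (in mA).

Triode; I_D = 3.47 mA

V_SG = V_S − V_G = 7.09 − 5.13 = 1.96 V; V_SD = V_S − V_D = 7.09 − 6.29 = 0.8 V.
V_ov = V_SG − |V_th| = 1.96 − 0.95 = 1.01 V.
Since V_SD = 0.8 V < V_ov = 1.01 V, the device is in the triode region.
I_D = k_p [V_ov · V_SD − ½ V_SD²] = 7.11 × [1.01 × 0.8 − 0.5 × 0.8²] = 3.47 mA.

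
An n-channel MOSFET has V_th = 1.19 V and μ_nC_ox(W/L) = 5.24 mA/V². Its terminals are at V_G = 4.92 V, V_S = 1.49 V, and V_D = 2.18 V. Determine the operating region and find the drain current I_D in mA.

V_GS = V_G − V_S = 4.92 − 1.49 = 3.43 V; V_DS = V_D − V_S = 2.18 − 1.49 = 0.69 V.
V_ov = V_GS − V_th = 3.43 − 1.19 = 2.24 V.
Since V_DS = 0.69 V < V_ov = 2.24 V, the device is in the triode region.
I_D = k_n [V_ov · V_DS − ½ V_DS²] = 5.24 × [2.24 × 0.69 − 0.5 × 0.69²] = 6.85 mA.

Triode; I_D = 6.85 mA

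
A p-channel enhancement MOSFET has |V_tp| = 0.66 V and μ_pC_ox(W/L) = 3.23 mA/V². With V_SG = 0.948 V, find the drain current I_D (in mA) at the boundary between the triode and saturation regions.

I_D = 0.134 mA

At the boundary V_SD = V_ov = V_SG − |V_tp| = 0.948 − 0.66 = 0.288 V.
I_D = ½ k_p V_ov² = 0.5 × 3.23 × 0.288² = 0.134 mA.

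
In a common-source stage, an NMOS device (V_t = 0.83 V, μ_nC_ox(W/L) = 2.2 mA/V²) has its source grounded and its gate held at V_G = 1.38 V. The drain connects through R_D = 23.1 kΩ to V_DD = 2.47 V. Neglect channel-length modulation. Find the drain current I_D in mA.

I_D = 0.103 mA

V_GS = V_G = 1.38 V, so V_ov = 1.38 − 0.83 = 0.55 V.
Assume saturation: I_D = ½ k_n V_ov² = 0.5 × 2.2 × 0.55² = 0.333 mA, giving V_DS = V_DD − I_D R_D = 2.47 − 0.333 × 23.1 = -5.22 V.
But -5.22 V < V_ov = 0.55 V, so the device is actually in triode.
In triode I_D = k_n[V_ov V_DS − ½ V_DS²] and I_D = (V_DD − V_DS)/R_D. Equating: 25.4 V_DS² − 28.95 V_DS + 2.47 = 0, giving V_DS = 0.0929 V (the root below V_ov).
I_D = (2.47 − 0.0929) / 23.1 = 0.103 mA.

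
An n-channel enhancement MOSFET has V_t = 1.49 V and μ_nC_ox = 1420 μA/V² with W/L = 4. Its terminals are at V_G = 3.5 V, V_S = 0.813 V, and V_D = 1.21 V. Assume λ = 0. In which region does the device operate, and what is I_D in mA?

Triode; I_D = 2.25 mA

V_GS = V_G − V_S = 3.5 − 0.813 = 2.69 V; V_DS = V_D − V_S = 1.21 − 0.813 = 0.397 V.
k_n = μ_nC_ox · (W/L) = 5.68 mA/V².
V_ov = V_GS − V_t = 2.69 − 1.49 = 1.2 V.
Since V_DS = 0.397 V < V_ov = 1.2 V, the device is in the triode region.
I_D = k_n [V_ov · V_DS − ½ V_DS²] = 5.68 × [1.2 × 0.397 − 0.5 × 0.397²] = 2.25 mA.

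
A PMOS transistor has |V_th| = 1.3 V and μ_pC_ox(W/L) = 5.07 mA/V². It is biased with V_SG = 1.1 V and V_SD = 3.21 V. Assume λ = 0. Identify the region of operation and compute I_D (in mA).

Cutoff; I_D = 0 mA

V_SG = 1.1 V < |V_th| = 1.3 V, so the transistor is in cutoff.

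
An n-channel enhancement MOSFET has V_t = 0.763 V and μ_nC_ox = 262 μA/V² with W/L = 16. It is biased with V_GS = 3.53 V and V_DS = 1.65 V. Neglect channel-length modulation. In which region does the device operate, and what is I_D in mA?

k_n = μ_nC_ox · (W/L) = 4.192 mA/V².
V_ov = V_GS − V_t = 3.53 − 0.763 = 2.77 V.
Since V_DS = 1.65 V < V_ov = 2.77 V, the device is in the triode region.
I_D = k_n [V_ov · V_DS − ½ V_DS²] = 4.192 × [2.77 × 1.65 − 0.5 × 1.65²] = 13.4 mA.

Triode; I_D = 13.4 mA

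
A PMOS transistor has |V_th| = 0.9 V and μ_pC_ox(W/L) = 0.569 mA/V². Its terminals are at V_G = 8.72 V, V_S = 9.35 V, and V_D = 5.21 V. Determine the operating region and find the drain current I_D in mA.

Cutoff; I_D = 0 mA

V_SG = V_S − V_G = 9.35 − 8.72 = 0.63 V; V_SD = V_S − V_D = 9.35 − 5.21 = 4.14 V.
V_SG = 0.63 V < |V_th| = 0.9 V, so the transistor is in cutoff.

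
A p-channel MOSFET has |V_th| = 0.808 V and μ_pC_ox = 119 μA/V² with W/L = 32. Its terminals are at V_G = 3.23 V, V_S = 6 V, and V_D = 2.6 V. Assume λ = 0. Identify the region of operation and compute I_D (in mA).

V_SG = V_S − V_G = 6 − 3.23 = 2.77 V; V_SD = V_S − V_D = 6 − 2.6 = 3.4 V.
k_p = μ_pC_ox · (W/L) = 3.808 mA/V².
V_ov = V_SG − |V_th| = 2.77 − 0.808 = 1.96 V.
Since V_SD = 3.4 V ≥ V_ov = 1.96 V, the device is in saturation.
I_D = ½ k_p V_ov² = 0.5 × 3.808 × 1.96² = 7.33 mA.

Saturation; I_D = 7.33 mA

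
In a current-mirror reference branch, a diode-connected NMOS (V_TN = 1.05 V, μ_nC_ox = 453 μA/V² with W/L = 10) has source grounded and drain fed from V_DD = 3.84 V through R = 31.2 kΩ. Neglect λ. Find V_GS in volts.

With gate tied to drain, V_GS = V_DS ≥ V_GS − V_TN, so the device is in saturation.
k_n = μ_nC_ox · (W/L) = 4.53 mA/V².
KCL at the drain: ½ k_n (V_GS − V_TN)² = (V_DD − V_GS)/R.
Let x = V_GS − 1.05. Then 70.7 x² + x − 2.79 = 0, giving x = 0.192 V (positive root), so V_GS = 1.24 V.
I_D = (V_DD − V_GS)/R = (3.84 − 1.24) / 31.2 = 0.0833 mA.

V_GS = 1.24 V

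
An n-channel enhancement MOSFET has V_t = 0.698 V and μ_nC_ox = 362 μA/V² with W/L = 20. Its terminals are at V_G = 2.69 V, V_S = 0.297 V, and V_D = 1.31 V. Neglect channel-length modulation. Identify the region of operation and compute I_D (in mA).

Triode; I_D = 8.72 mA

V_GS = V_G − V_S = 2.69 − 0.297 = 2.39 V; V_DS = V_D − V_S = 1.31 − 0.297 = 1.01 V.
k_n = μ_nC_ox · (W/L) = 7.24 mA/V².
V_ov = V_GS − V_t = 2.39 − 0.698 = 1.69 V.
Since V_DS = 1.01 V < V_ov = 1.69 V, the device is in the triode region.
I_D = k_n [V_ov · V_DS − ½ V_DS²] = 7.24 × [1.69 × 1.01 − 0.5 × 1.01²] = 8.72 mA.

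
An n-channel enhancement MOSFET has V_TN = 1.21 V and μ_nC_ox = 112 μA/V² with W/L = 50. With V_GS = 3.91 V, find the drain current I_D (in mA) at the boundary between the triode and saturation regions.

At the boundary V_DS = V_ov = V_GS − V_TN = 3.91 − 1.21 = 2.7 V.
k_n = μ_nC_ox · (W/L) = 5.6 mA/V².
I_D = ½ k_n V_ov² = 0.5 × 5.6 × 2.7² = 20.4 mA.

I_D = 20.4 mA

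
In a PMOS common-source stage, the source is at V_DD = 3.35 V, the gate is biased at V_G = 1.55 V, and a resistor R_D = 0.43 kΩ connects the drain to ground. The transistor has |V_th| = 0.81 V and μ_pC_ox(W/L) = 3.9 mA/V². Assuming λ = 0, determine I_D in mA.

I_D = 1.91 mA

V_SG = V_DD − V_G = 3.35 − 1.55 = 1.8 V, so V_ov = 1.8 − 0.81 = 0.99 V.
Assume saturation: I_D = ½ k_p V_ov² = 0.5 × 3.9 × 0.99² = 1.91 mA, giving V_SD = V_DD − I_D R_D = 3.35 − 1.91 × 0.43 = 2.53 V.
V_SD = 2.53 V ≥ V_ov = 0.99 V, confirming saturation.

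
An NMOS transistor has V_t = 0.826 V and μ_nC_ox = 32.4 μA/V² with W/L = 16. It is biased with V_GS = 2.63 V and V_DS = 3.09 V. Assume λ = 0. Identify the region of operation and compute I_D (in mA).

Saturation; I_D = 0.844 mA

k_n = μ_nC_ox · (W/L) = 0.5184 mA/V².
V_ov = V_GS − V_t = 2.63 − 0.826 = 1.8 V.
Since V_DS = 3.09 V ≥ V_ov = 1.8 V, the device is in saturation.
I_D = ½ k_n V_ov² = 0.5 × 0.5184 × 1.8² = 0.844 mA.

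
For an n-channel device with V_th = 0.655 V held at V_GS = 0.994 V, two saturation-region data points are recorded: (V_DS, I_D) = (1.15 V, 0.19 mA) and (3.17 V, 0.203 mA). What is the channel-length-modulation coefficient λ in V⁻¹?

With V_GS fixed, I_D ∝ (1 + λ V_DS) in saturation, so I_D2/I_D1 = (1 + λ V_DS2)/(1 + λ V_DS1).
0.203/0.19 = 1.068 = (1 + 3.17 λ)/(1 + 1.15 λ).
Solving: λ (I_D1 V_DS2 − I_D2 V_DS1) = I_D2 − I_D1, so λ = (0.203 − 0.19) / (0.19 × 3.17 − 0.203 × 1.15) = 0.013 / 0.369 = 0.0352 V⁻¹.

λ = 0.0352 V⁻¹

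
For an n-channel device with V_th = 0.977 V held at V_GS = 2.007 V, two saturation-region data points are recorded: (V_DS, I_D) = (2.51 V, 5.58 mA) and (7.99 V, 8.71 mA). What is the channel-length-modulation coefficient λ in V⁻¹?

λ = 0.138 V⁻¹

With V_GS fixed, I_D ∝ (1 + λ V_DS) in saturation, so I_D2/I_D1 = (1 + λ V_DS2)/(1 + λ V_DS1).
8.71/5.58 = 1.561 = (1 + 7.99 λ)/(1 + 2.51 λ).
Solving: λ (I_D1 V_DS2 − I_D2 V_DS1) = I_D2 − I_D1, so λ = (8.71 − 5.58) / (5.58 × 7.99 − 8.71 × 2.51) = 3.13 / 22.7 = 0.138 V⁻¹.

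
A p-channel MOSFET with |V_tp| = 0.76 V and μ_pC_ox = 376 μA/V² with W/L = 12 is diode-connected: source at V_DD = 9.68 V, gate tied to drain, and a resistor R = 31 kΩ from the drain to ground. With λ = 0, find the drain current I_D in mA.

With gate tied to drain, V_SG = V_SD ≥ V_SG − |V_tp|, so the device is in saturation.
k_p = μ_pC_ox · (W/L) = 4.512 mA/V².
KCL at the drain: ½ k_p (V_SG − |V_tp|)² = (V_DD − V_SG)/R.
Let x = V_SG − 0.76. Then 69.9 x² + x − 8.92 = 0, giving x = 0.35 V (positive root), so V_SG = 1.11 V.
I_D = (V_DD − V_SG)/R = (9.68 − 1.11) / 31 = 0.276 mA.

I_D = 0.276 mA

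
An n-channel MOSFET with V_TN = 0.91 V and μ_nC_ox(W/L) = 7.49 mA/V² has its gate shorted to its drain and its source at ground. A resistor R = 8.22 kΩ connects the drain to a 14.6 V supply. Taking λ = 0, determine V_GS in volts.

V_GS = 1.56 V

With gate tied to drain, V_GS = V_DS ≥ V_GS − V_TN, so the device is in saturation.
KCL at the drain: ½ k_n (V_GS − V_TN)² = (V_DD − V_GS)/R.
Let x = V_GS − 0.91. Then 30.8 x² + x − 13.69 = 0, giving x = 0.651 V (positive root), so V_GS = 1.56 V.
I_D = (V_DD − V_GS)/R = (14.6 − 1.56) / 8.22 = 1.59 mA.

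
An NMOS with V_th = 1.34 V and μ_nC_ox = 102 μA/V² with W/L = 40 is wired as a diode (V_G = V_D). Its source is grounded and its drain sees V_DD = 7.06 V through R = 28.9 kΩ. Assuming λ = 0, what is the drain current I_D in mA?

With gate tied to drain, V_GS = V_DS ≥ V_GS − V_th, so the device is in saturation.
k_n = μ_nC_ox · (W/L) = 4.08 mA/V².
KCL at the drain: ½ k_n (V_GS − V_th)² = (V_DD − V_GS)/R.
Let x = V_GS − 1.34. Then 59 x² + x − 5.72 = 0, giving x = 0.303 V (positive root), so V_GS = 1.64 V.
I_D = (V_DD − V_GS)/R = (7.06 − 1.64) / 28.9 = 0.187 mA.

I_D = 0.187 mA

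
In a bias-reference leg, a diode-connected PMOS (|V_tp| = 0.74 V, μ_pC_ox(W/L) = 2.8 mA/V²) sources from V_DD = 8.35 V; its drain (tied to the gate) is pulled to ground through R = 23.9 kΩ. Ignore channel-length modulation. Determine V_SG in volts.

V_SG = 1.20 V

With gate tied to drain, V_SG = V_SD ≥ V_SG − |V_tp|, so the device is in saturation.
KCL at the drain: ½ k_p (V_SG − |V_tp|)² = (V_DD − V_SG)/R.
Let x = V_SG − 0.74. Then 33.5 x² + x − 7.61 = 0, giving x = 0.462 V (positive root), so V_SG = 1.2 V.
I_D = (V_DD − V_SG)/R = (8.35 − 1.2) / 23.9 = 0.299 mA.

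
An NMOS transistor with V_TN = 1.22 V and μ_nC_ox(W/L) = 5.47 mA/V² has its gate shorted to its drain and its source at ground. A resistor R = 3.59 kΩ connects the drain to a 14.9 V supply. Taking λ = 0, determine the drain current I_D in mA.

With gate tied to drain, V_GS = V_DS ≥ V_GS − V_TN, so the device is in saturation.
KCL at the drain: ½ k_n (V_GS − V_TN)² = (V_DD − V_GS)/R.
Let x = V_GS − 1.22. Then 9.82 x² + x − 13.68 = 0, giving x = 1.13 V (positive root), so V_GS = 2.35 V.
I_D = (V_DD − V_GS)/R = (14.9 − 2.35) / 3.59 = 3.5 mA.

I_D = 3.50 mA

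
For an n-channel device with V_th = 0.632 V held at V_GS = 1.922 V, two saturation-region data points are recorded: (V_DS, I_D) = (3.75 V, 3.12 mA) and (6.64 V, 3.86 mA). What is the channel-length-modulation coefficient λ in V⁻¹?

With V_GS fixed, I_D ∝ (1 + λ V_DS) in saturation, so I_D2/I_D1 = (1 + λ V_DS2)/(1 + λ V_DS1).
3.86/3.12 = 1.237 = (1 + 6.64 λ)/(1 + 3.75 λ).
Solving: λ (I_D1 V_DS2 − I_D2 V_DS1) = I_D2 − I_D1, so λ = (3.86 − 3.12) / (3.12 × 6.64 − 3.86 × 3.75) = 0.74 / 6.24 = 0.119 V⁻¹.

λ = 0.119 V⁻¹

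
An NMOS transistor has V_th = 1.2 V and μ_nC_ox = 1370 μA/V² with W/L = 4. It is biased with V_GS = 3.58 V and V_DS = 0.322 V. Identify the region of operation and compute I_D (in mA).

Triode; I_D = 3.92 mA

k_n = μ_nC_ox · (W/L) = 5.48 mA/V².
V_ov = V_GS − V_th = 3.58 − 1.2 = 2.38 V.
Since V_DS = 0.322 V < V_ov = 2.38 V, the device is in the triode region.
I_D = k_n [V_ov · V_DS − ½ V_DS²] = 5.48 × [2.38 × 0.322 − 0.5 × 0.322²] = 3.92 mA.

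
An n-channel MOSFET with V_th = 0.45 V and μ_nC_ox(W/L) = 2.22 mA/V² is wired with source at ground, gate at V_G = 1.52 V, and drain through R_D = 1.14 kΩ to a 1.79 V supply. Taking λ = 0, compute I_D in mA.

I_D = 1.04 mA

V_GS = V_G = 1.52 V, so V_ov = 1.52 − 0.45 = 1.07 V.
Assume saturation: I_D = ½ k_n V_ov² = 0.5 × 2.22 × 1.07² = 1.27 mA, giving V_DS = V_DD − I_D R_D = 1.79 − 1.27 × 1.14 = 0.341 V.
But 0.341 V < V_ov = 1.07 V, so the device is actually in triode.
In triode I_D = k_n[V_ov V_DS − ½ V_DS²] and I_D = (V_DD − V_DS)/R_D. Equating: 1.27 V_DS² − 3.708 V_DS + 1.79 = 0, giving V_DS = 0.61 V (the root below V_ov).
I_D = (1.79 − 0.61) / 1.14 = 1.04 mA.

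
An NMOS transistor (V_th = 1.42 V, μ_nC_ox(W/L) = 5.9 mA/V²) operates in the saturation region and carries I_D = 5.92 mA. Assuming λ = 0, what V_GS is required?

In saturation I_D = ½ k_n (V_GS − V_th)², so V_GS − V_th = √(2 I_D / k_n) = √(2 × 5.92 / 5.9) = 1.42 V.
V_GS = 1.42 + 1.42 = 2.84 V.

V_GS = 2.84 V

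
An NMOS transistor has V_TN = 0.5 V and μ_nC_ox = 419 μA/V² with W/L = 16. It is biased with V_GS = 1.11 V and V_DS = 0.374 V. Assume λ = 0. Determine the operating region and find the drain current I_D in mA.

k_n = μ_nC_ox · (W/L) = 6.704 mA/V².
V_ov = V_GS − V_TN = 1.11 − 0.5 = 0.61 V.
Since V_DS = 0.374 V < V_ov = 0.61 V, the device is in the triode region.
I_D = k_n [V_ov · V_DS − ½ V_DS²] = 6.704 × [0.61 × 0.374 − 0.5 × 0.374²] = 1.06 mA.

Triode; I_D = 1.06 mA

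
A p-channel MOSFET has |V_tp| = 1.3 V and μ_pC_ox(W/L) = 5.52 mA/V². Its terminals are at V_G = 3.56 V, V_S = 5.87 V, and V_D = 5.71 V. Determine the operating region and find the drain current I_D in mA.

V_SG = V_S − V_G = 5.87 − 3.56 = 2.31 V; V_SD = V_S − V_D = 5.87 − 5.71 = 0.16 V.
V_ov = V_SG − |V_tp| = 2.31 − 1.3 = 1.01 V.
Since V_SD = 0.16 V < V_ov = 1.01 V, the device is in the triode region.
I_D = k_p [V_ov · V_SD − ½ V_SD²] = 5.52 × [1.01 × 0.16 − 0.5 × 0.16²] = 0.821 mA.

Triode; I_D = 0.821 mA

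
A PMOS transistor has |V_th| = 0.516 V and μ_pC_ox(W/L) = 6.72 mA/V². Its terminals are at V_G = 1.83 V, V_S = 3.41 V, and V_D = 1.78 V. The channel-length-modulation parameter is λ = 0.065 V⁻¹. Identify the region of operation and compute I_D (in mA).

Saturation; I_D = 4.21 mA

V_SG = V_S − V_G = 3.41 − 1.83 = 1.58 V; V_SD = V_S − V_D = 3.41 − 1.78 = 1.63 V.
V_ov = V_SG − |V_th| = 1.58 − 0.516 = 1.06 V.
Since V_SD = 1.63 V ≥ V_ov = 1.06 V, the device is in saturation.
I_D = ½ k_p V_ov² (1 + λ V_SD) = 0.5 × 6.72 × 1.06² × (1 + 0.065 × 1.63) = 4.21 mA.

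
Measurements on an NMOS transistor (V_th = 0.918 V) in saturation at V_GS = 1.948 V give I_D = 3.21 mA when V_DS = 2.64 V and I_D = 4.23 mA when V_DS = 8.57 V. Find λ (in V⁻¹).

With V_GS fixed, I_D ∝ (1 + λ V_DS) in saturation, so I_D2/I_D1 = (1 + λ V_DS2)/(1 + λ V_DS1).
4.23/3.21 = 1.318 = (1 + 8.57 λ)/(1 + 2.64 λ).
Solving: λ (I_D1 V_DS2 − I_D2 V_DS1) = I_D2 − I_D1, so λ = (4.23 − 3.21) / (3.21 × 8.57 − 4.23 × 2.64) = 1.02 / 16.3 = 0.0624 V⁻¹.

λ = 0.0624 V⁻¹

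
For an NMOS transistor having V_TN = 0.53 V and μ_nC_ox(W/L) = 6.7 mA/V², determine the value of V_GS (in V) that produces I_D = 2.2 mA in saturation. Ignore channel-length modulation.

In saturation I_D = ½ k_n (V_GS − V_TN)², so V_GS − V_TN = √(2 I_D / k_n) = √(2 × 2.2 / 6.7) = 0.81 V.
V_GS = 0.53 + 0.81 = 1.34 V.

V_GS = 1.34 V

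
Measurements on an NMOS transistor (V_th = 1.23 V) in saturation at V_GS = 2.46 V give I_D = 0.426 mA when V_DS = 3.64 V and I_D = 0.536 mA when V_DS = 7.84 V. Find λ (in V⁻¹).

With V_GS fixed, I_D ∝ (1 + λ V_DS) in saturation, so I_D2/I_D1 = (1 + λ V_DS2)/(1 + λ V_DS1).
0.536/0.426 = 1.258 = (1 + 7.84 λ)/(1 + 3.64 λ).
Solving: λ (I_D1 V_DS2 − I_D2 V_DS1) = I_D2 − I_D1, so λ = (0.536 − 0.426) / (0.426 × 7.84 − 0.536 × 3.64) = 0.11 / 1.39 = 0.0792 V⁻¹.

λ = 0.0792 V⁻¹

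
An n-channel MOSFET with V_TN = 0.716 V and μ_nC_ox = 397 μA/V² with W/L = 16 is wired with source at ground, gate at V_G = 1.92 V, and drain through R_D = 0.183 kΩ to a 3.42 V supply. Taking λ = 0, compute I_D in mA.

V_GS = V_G = 1.92 V, so V_ov = 1.92 − 0.716 = 1.2 V.
k_n = μ_nC_ox · (W/L) = 6.352 mA/V².
Assume saturation: I_D = ½ k_n V_ov² = 0.5 × 6.352 × 1.2² = 4.6 mA, giving V_DS = V_DD − I_D R_D = 3.42 − 4.6 × 0.183 = 2.58 V.
V_DS = 2.58 V ≥ V_ov = 1.2 V, confirming saturation.

I_D = 4.60 mA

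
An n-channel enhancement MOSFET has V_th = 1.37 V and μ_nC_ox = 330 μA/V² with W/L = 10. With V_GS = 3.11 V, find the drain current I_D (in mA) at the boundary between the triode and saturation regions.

I_D = 5.00 mA

At the boundary V_DS = V_ov = V_GS − V_th = 3.11 − 1.37 = 1.74 V.
k_n = μ_nC_ox · (W/L) = 3.3 mA/V².
I_D = ½ k_n V_ov² = 0.5 × 3.3 × 1.74² = 5 mA.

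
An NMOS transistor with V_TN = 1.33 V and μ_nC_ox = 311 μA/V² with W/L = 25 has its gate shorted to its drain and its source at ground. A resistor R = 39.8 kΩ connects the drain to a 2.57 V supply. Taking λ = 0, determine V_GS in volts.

With gate tied to drain, V_GS = V_DS ≥ V_GS − V_TN, so the device is in saturation.
k_n = μ_nC_ox · (W/L) = 7.775 mA/V².
KCL at the drain: ½ k_n (V_GS − V_TN)² = (V_DD − V_GS)/R.
Let x = V_GS − 1.33. Then 155 x² + x − 1.24 = 0, giving x = 0.0863 V (positive root), so V_GS = 1.42 V.
I_D = (V_DD − V_GS)/R = (2.57 − 1.42) / 39.8 = 0.029 mA.

V_GS = 1.42 V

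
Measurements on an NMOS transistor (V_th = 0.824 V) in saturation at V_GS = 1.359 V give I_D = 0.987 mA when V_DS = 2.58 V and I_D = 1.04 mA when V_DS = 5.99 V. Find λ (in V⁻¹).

λ = 0.0164 V⁻¹

With V_GS fixed, I_D ∝ (1 + λ V_DS) in saturation, so I_D2/I_D1 = (1 + λ V_DS2)/(1 + λ V_DS1).
1.04/0.987 = 1.054 = (1 + 5.99 λ)/(1 + 2.58 λ).
Solving: λ (I_D1 V_DS2 − I_D2 V_DS1) = I_D2 − I_D1, so λ = (1.04 − 0.987) / (0.987 × 5.99 − 1.04 × 2.58) = 0.053 / 3.23 = 0.0164 V⁻¹.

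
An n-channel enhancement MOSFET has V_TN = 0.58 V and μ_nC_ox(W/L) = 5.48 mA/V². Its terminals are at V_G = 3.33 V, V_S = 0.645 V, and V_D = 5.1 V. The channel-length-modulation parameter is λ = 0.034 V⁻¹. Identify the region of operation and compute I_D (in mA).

V_GS = V_G − V_S = 3.33 − 0.645 = 2.69 V; V_DS = V_D − V_S = 5.1 − 0.645 = 4.46 V.
V_ov = V_GS − V_TN = 2.69 − 0.58 = 2.1 V.
Since V_DS = 4.46 V ≥ V_ov = 2.1 V, the device is in saturation.
I_D = ½ k_n V_ov² (1 + λ V_DS) = 0.5 × 5.48 × 2.1² × (1 + 0.034 × 4.46) = 14 mA.

Saturation; I_D = 14.0 mA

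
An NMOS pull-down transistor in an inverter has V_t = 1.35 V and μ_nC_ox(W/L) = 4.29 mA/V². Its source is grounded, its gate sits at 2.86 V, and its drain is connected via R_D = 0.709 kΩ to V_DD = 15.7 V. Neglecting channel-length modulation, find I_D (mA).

I_D = 4.89 mA

V_GS = V_G = 2.86 V, so V_ov = 2.86 − 1.35 = 1.51 V.
Assume saturation: I_D = ½ k_n V_ov² = 0.5 × 4.29 × 1.51² = 4.89 mA, giving V_DS = V_DD − I_D R_D = 15.7 − 4.89 × 0.709 = 12.2 V.
V_DS = 12.2 V ≥ V_ov = 1.51 V, confirming saturation.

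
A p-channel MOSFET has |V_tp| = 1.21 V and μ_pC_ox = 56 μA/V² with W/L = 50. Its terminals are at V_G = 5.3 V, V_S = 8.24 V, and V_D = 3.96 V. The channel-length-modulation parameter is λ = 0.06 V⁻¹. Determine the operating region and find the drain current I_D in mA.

Saturation; I_D = 5.27 mA

V_SG = V_S − V_G = 8.24 − 5.3 = 2.94 V; V_SD = V_S − V_D = 8.24 − 3.96 = 4.28 V.
k_p = μ_pC_ox · (W/L) = 2.8 mA/V².
V_ov = V_SG − |V_tp| = 2.94 − 1.21 = 1.73 V.
Since V_SD = 4.28 V ≥ V_ov = 1.73 V, the device is in saturation.
I_D = ½ k_p V_ov² (1 + λ V_SD) = 0.5 × 2.8 × 1.73² × (1 + 0.06 × 4.28) = 5.27 mA.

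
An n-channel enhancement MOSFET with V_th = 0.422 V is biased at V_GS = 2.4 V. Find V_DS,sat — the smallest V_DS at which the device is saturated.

The boundary between triode and saturation is V_DS = V_GS − V_th = V_ov.
V_ov = 2.4 − 0.422 = 1.98 V.

V_DS,sat = 1.98 V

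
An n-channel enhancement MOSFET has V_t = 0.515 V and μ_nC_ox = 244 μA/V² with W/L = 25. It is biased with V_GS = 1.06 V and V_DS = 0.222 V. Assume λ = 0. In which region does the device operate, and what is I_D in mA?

k_n = μ_nC_ox · (W/L) = 6.1 mA/V².
V_ov = V_GS − V_t = 1.06 − 0.515 = 0.545 V.
Since V_DS = 0.222 V < V_ov = 0.545 V, the device is in the triode region.
I_D = k_n [V_ov · V_DS − ½ V_DS²] = 6.1 × [0.545 × 0.222 − 0.5 × 0.222²] = 0.588 mA.

Triode; I_D = 0.588 mA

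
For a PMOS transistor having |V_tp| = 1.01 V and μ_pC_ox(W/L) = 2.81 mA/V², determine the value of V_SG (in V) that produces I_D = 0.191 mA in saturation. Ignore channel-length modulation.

In saturation I_D = ½ k_p (V_SG − |V_tp|)², so V_SG − |V_tp| = √(2 I_D / k_p) = √(2 × 0.191 / 2.81) = 0.369 V.
V_SG = 1.01 + 0.369 = 1.38 V.

V_SG = 1.38 V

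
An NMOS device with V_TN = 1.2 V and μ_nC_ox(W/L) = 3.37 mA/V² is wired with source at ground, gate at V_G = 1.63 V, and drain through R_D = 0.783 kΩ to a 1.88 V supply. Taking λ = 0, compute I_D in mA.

V_GS = V_G = 1.63 V, so V_ov = 1.63 − 1.2 = 0.43 V.
Assume saturation: I_D = ½ k_n V_ov² = 0.5 × 3.37 × 0.43² = 0.312 mA, giving V_DS = V_DD − I_D R_D = 1.88 − 0.312 × 0.783 = 1.64 V.
V_DS = 1.64 V ≥ V_ov = 0.43 V, confirming saturation.

I_D = 0.312 mA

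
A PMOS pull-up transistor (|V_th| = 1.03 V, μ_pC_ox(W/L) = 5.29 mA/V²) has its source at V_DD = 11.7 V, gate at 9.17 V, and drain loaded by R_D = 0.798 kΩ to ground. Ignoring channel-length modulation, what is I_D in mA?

V_SG = V_DD − V_G = 11.7 − 9.17 = 2.53 V, so V_ov = 2.53 − 1.03 = 1.5 V.
Assume saturation: I_D = ½ k_p V_ov² = 0.5 × 5.29 × 1.5² = 5.95 mA, giving V_SD = V_DD − I_D R_D = 11.7 − 5.95 × 0.798 = 6.95 V.
V_SD = 6.95 V ≥ V_ov = 1.5 V, confirming saturation.

I_D = 5.95 mA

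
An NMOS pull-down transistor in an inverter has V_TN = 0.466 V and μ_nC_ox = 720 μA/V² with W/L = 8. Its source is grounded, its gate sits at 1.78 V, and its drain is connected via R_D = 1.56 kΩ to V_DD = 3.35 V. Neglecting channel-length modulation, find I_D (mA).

V_GS = V_G = 1.78 V, so V_ov = 1.78 − 0.466 = 1.31 V.
k_n = μ_nC_ox · (W/L) = 5.76 mA/V².
Assume saturation: I_D = ½ k_n V_ov² = 0.5 × 5.76 × 1.31² = 4.97 mA, giving V_DS = V_DD − I_D R_D = 3.35 − 4.97 × 1.56 = -4.41 V.
But -4.41 V < V_ov = 1.31 V, so the device is actually in triode.
In triode I_D = k_n[V_ov V_DS − ½ V_DS²] and I_D = (V_DD − V_DS)/R_D. Equating: 4.49 V_DS² − 12.81 V_DS + 3.35 = 0, giving V_DS = 0.291 V (the root below V_ov).
I_D = (3.35 − 0.291) / 1.56 = 1.96 mA.

I_D = 1.96 mA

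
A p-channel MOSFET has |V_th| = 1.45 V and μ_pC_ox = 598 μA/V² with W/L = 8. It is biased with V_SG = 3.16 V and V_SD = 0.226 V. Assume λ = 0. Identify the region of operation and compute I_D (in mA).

Triode; I_D = 1.73 mA

k_p = μ_pC_ox · (W/L) = 4.784 mA/V².
V_ov = V_SG − |V_th| = 3.16 − 1.45 = 1.71 V.
Since V_SD = 0.226 V < V_ov = 1.71 V, the device is in the triode region.
I_D = k_p [V_ov · V_SD − ½ V_SD²] = 4.784 × [1.71 × 0.226 − 0.5 × 0.226²] = 1.73 mA.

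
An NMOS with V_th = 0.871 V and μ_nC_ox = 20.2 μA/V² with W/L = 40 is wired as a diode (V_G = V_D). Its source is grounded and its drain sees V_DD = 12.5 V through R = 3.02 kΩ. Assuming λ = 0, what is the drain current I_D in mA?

I_D = 2.96 mA

With gate tied to drain, V_GS = V_DS ≥ V_GS − V_th, so the device is in saturation.
k_n = μ_nC_ox · (W/L) = 0.808 mA/V².
KCL at the drain: ½ k_n (V_GS − V_th)² = (V_DD − V_GS)/R.
Let x = V_GS − 0.871. Then 1.22 x² + x − 11.63 = 0, giving x = 2.7 V (positive root), so V_GS = 3.58 V.
I_D = (V_DD − V_GS)/R = (12.5 − 3.58) / 3.02 = 2.96 mA.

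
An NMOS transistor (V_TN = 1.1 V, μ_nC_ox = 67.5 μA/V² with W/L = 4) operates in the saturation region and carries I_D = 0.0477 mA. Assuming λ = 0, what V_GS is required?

k_n = μ_nC_ox · (W/L) = 0.27 mA/V².
In saturation I_D = ½ k_n (V_GS − V_TN)², so V_GS − V_TN = √(2 I_D / k_n) = √(2 × 0.0477 / 0.27) = 0.594 V.
V_GS = 1.1 + 0.594 = 1.69 V.

V_GS = 1.69 V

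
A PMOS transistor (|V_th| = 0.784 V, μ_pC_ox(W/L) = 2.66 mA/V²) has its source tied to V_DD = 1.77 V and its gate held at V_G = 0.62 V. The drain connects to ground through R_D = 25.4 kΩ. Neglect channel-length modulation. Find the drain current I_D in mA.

I_D = 0.0667 mA

V_SG = V_DD − V_G = 1.77 − 0.62 = 1.15 V, so V_ov = 1.15 − 0.784 = 0.366 V.
Assume saturation: I_D = ½ k_p V_ov² = 0.5 × 2.66 × 0.366² = 0.178 mA, giving V_SD = V_DD − I_D R_D = 1.77 − 0.178 × 25.4 = -2.76 V.
But -2.76 V < V_ov = 0.366 V, so the device is actually in triode.
In triode I_D = k_p[V_ov V_SD − ½ V_SD²] and I_D = (V_DD − V_SD)/R_D. Equating: 33.8 V_SD² − 25.73 V_SD + 1.77 = 0, giving V_SD = 0.0765 V (the root below V_ov).
I_D = (1.77 − 0.0765) / 25.4 = 0.0667 mA.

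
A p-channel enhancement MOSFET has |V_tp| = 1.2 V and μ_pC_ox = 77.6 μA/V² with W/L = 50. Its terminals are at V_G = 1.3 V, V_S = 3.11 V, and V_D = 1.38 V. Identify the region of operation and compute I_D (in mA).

V_SG = V_S − V_G = 3.11 − 1.3 = 1.81 V; V_SD = V_S − V_D = 3.11 − 1.38 = 1.73 V.
k_p = μ_pC_ox · (W/L) = 3.88 mA/V².
V_ov = V_SG − |V_tp| = 1.81 − 1.2 = 0.61 V.
Since V_SD = 1.73 V ≥ V_ov = 0.61 V, the device is in saturation.
I_D = ½ k_p V_ov² = 0.5 × 3.88 × 0.61² = 0.722 mA.

Saturation; I_D = 0.722 mA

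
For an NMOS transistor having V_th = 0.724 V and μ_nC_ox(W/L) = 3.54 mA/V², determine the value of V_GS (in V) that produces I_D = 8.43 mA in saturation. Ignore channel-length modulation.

V_GS = 2.91 V

In saturation I_D = ½ k_n (V_GS − V_th)², so V_GS − V_th = √(2 I_D / k_n) = √(2 × 8.43 / 3.54) = 2.18 V.
V_GS = 0.724 + 2.18 = 2.91 V.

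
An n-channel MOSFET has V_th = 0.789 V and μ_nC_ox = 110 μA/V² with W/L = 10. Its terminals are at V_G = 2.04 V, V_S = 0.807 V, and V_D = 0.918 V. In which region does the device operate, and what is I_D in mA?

Triode; I_D = 0.0474 mA

V_GS = V_G − V_S = 2.04 − 0.807 = 1.23 V; V_DS = V_D − V_S = 0.918 − 0.807 = 0.111 V.
k_n = μ_nC_ox · (W/L) = 1.1 mA/V².
V_ov = V_GS − V_th = 1.23 − 0.789 = 0.444 V.
Since V_DS = 0.111 V < V_ov = 0.444 V, the device is in the triode region.
I_D = k_n [V_ov · V_DS − ½ V_DS²] = 1.1 × [0.444 × 0.111 − 0.5 × 0.111²] = 0.0474 mA.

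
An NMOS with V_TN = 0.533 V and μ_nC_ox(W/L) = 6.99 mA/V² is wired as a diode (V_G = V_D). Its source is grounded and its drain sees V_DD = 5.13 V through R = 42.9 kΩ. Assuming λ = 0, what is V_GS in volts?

With gate tied to drain, V_GS = V_DS ≥ V_GS − V_TN, so the device is in saturation.
KCL at the drain: ½ k_n (V_GS − V_TN)² = (V_DD − V_GS)/R.
Let x = V_GS − 0.533. Then 150 x² + x − 4.597 = 0, giving x = 0.172 V (positive root), so V_GS = 0.705 V.
I_D = (V_DD − V_GS)/R = (5.13 − 0.705) / 42.9 = 0.103 mA.

V_GS = 0.705 V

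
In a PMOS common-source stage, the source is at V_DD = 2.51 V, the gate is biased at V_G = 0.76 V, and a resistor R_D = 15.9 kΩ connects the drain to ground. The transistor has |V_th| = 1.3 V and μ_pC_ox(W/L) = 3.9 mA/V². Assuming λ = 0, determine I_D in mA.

V_SG = V_DD − V_G = 2.51 − 0.76 = 1.75 V, so V_ov = 1.75 − 1.3 = 0.45 V.
Assume saturation: I_D = ½ k_p V_ov² = 0.5 × 3.9 × 0.45² = 0.395 mA, giving V_SD = V_DD − I_D R_D = 2.51 − 0.395 × 15.9 = -3.77 V.
But -3.77 V < V_ov = 0.45 V, so the device is actually in triode.
In triode I_D = k_p[V_ov V_SD − ½ V_SD²] and I_D = (V_DD − V_SD)/R_D. Equating: 31 V_SD² − 28.9 V_SD + 2.51 = 0, giving V_SD = 0.0969 V (the root below V_ov).
I_D = (2.51 − 0.0969) / 15.9 = 0.152 mA.

I_D = 0.152 mA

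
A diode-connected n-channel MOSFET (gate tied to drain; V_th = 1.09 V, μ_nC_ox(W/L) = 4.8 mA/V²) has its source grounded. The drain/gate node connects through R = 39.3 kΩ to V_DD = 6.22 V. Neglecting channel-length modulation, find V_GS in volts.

V_GS = 1.32 V

With gate tied to drain, V_GS = V_DS ≥ V_GS − V_th, so the device is in saturation.
KCL at the drain: ½ k_n (V_GS − V_th)² = (V_DD − V_GS)/R.
Let x = V_GS − 1.09. Then 94.3 x² + x − 5.13 = 0, giving x = 0.228 V (positive root), so V_GS = 1.32 V.
I_D = (V_DD − V_GS)/R = (6.22 − 1.32) / 39.3 = 0.125 mA.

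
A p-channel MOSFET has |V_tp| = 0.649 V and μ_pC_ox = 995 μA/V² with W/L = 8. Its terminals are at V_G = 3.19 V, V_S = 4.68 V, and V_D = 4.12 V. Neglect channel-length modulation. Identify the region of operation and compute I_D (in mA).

Triode; I_D = 2.50 mA

V_SG = V_S − V_G = 4.68 − 3.19 = 1.49 V; V_SD = V_S − V_D = 4.68 − 4.12 = 0.56 V.
k_p = μ_pC_ox · (W/L) = 7.96 mA/V².
V_ov = V_SG − |V_tp| = 1.49 − 0.649 = 0.841 V.
Since V_SD = 0.56 V < V_ov = 0.841 V, the device is in the triode region.
I_D = k_p [V_ov · V_SD − ½ V_SD²] = 7.96 × [0.841 × 0.56 − 0.5 × 0.56²] = 2.5 mA.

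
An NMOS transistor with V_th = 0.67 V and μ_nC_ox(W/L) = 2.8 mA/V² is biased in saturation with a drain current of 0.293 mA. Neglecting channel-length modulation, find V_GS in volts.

In saturation I_D = ½ k_n (V_GS − V_th)², so V_GS − V_th = √(2 I_D / k_n) = √(2 × 0.293 / 2.8) = 0.457 V.
V_GS = 0.67 + 0.457 = 1.13 V.

V_GS = 1.13 V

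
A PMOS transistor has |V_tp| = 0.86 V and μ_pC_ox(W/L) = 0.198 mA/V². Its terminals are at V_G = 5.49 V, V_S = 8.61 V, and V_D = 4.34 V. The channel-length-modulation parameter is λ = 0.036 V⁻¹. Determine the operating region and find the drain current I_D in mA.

Saturation; I_D = 0.583 mA

V_SG = V_S − V_G = 8.61 − 5.49 = 3.12 V; V_SD = V_S − V_D = 8.61 − 4.34 = 4.27 V.
V_ov = V_SG − |V_tp| = 3.12 − 0.86 = 2.26 V.
Since V_SD = 4.27 V ≥ V_ov = 2.26 V, the device is in saturation.
I_D = ½ k_p V_ov² (1 + λ V_SD) = 0.5 × 0.198 × 2.26² × (1 + 0.036 × 4.27) = 0.583 mA.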